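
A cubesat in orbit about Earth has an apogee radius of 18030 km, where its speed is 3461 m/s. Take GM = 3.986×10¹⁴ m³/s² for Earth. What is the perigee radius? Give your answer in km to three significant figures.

r_a = 1.803×10⁷ m.
Specific energy ε = v²/2 − μ/r = -1.612×10⁷ J/kg, so a = −μ/(2ε) = 1.236×10⁷ m.
The apsides satisfy r_p + r_a = 2a, so the perigee radius is 2a − r_a = 6.700×10⁶ m = 6699.6 km.

perigee radius ≈ 6700 km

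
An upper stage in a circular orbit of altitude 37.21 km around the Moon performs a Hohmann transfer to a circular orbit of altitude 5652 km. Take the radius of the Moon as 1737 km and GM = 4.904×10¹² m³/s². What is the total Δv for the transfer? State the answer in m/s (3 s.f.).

r₁ = 1737 + 37.21 = 1774.2 km = 1.7742×10⁶ m.
r₂ = 1737 + 5652 = 7389.0 km = 7.3890×10⁶ m.
Transfer ellipse a_t = (r₁ + r₂)/2 = 4.582×10⁶ m.
At r₁: circular v_c1 = √(μ/r₁) = 1663 m/s; transfer-perilune v_p = √[μ(2/r₁ − 1/a_t)] = 2111 m/s.
Δv₁ = v_p − v_c1 = 448.8 m/s.
At r₂: circular v_c2 = √(μ/r₂) = 814.7 m/s; transfer-apolune v_a = √[μ(2/r₂ − 1/a_t)] = 507.0 m/s.
Δv₂ = v_c2 − v_a = 307.7 m/s.
Total Δv = Δv₁ + Δv₂ = 756.5 m/s.

Δv_total ≈ 756 m/s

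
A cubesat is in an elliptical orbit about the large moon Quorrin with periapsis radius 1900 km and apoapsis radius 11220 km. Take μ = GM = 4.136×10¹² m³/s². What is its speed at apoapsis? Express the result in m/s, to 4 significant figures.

v ≈ 326.8 m/s

Semi-major axis a = (r_p + r_a)/2 = 6560.0 km = 6.560×10⁶ m.
Vis-viva: v² = μ(2/r − 1/a) = 4.136×10¹² × (1.783×10⁻⁷ − 1.524×10⁻⁷) = 1.068×10⁵ m²/s².
v = 326.8 m/s.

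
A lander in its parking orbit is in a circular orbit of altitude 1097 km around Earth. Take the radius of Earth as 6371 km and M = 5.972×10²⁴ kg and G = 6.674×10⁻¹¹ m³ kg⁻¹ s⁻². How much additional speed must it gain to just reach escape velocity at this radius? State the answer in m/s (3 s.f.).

μ = GM = 6.674×10⁻¹¹ × 5.972×10²⁴ = 3.986×10¹⁴ m³/s².
r = 6371 + 1097 = 7468.0 km = 7.4680×10⁶ m.
Circular speed v_c = √(μ/r) = 7306 m/s.
Escape speed v_esc = √(2μ/r) = √2 × v_c = 10330 m/s.
Δv = v_esc − v_c = 3026 m/s.

Δv ≈ 3030 m/s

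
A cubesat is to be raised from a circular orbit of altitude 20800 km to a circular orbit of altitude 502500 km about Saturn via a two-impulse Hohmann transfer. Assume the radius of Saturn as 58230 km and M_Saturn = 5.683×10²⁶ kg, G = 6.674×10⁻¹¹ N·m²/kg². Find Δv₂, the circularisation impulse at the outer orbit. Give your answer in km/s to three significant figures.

Δv ≈ 4.14 km/s

μ = GM = 6.674×10⁻¹¹ × 5.683×10²⁶ = 3.793×10¹⁶ m³/s².
r₁ = 58230 + 20800 = 79030 km = 7.9030×10⁷ m.
r₂ = 58230 + 502500 = 560730 km = 5.6073×10⁸ m.
Transfer ellipse a_t = (r₁ + r₂)/2 = 3.199×10⁸ m.
At r₁: circular v_c1 = √(μ/r₁) = 21910 m/s; transfer-perikrone v_p = √[μ(2/r₁ − 1/a_t)] = 29000 m/s.
At r₂: circular v_c2 = √(μ/r₂) = 8224 m/s; transfer-apokrone v_a = √[μ(2/r₂ − 1/a_t)] = 4088 m/s.
Δv₂ = v_c2 − v_a = 4136 m/s.
= 4.136 km/s.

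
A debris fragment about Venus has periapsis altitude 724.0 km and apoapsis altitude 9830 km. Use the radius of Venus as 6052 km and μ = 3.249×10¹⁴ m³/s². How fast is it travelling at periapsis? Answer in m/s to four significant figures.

v ≈ 8199 m/s

r_p = 6052 + 724.0 = 6776.0 km = 6.7760×10⁶ m.
r_a = 6052 + 9830 = 15882 km = 1.5882×10⁷ m.
Semi-major axis a = (r_p + r_a)/2 = 11329 km = 1.133×10⁷ m.
Vis-viva: v² = μ(2/r − 1/a) = 3.249×10¹⁴ × (2.952×10⁻⁷ − 8.827×10⁻⁸) = 6.722×10⁷ m²/s².
v = 8199 m/s.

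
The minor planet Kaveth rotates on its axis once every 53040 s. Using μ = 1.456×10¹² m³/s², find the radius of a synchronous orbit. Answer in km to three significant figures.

A synchronous orbit has period T, so by Kepler's third law a = (μT²/4π²)^(1/3).
μT²/4π² = 1.456×10¹² × (5.304×10⁴)² / 39.48 = 1.038×10²⁰ m³.
a = 4.699×10⁶ m = 4699.0 km.

r_sync ≈ 4700 km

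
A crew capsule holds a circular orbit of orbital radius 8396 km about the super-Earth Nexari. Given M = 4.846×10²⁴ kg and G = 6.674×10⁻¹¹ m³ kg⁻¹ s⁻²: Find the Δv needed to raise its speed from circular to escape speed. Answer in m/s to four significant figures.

μ = GM = 6.674×10⁻¹¹ × 4.846×10²⁴ = 3.234×10¹⁴ m³/s².
r = 8396 km = 8.396×10⁶ m.
Circular speed v_c = √(μ/r) = 6207 m/s.
Escape speed v_esc = √(2μ/r) = √2 × v_c = 8777 m/s.
Δv = v_esc − v_c = 2571 m/s.

Δv ≈ 2571 m/s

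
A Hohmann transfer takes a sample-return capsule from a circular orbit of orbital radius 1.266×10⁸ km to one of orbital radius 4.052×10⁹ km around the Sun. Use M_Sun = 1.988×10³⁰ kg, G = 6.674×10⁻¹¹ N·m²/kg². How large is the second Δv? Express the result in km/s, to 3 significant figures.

Δv ≈ 4.31 km/s

μ = GM = 6.674×10⁻¹¹ × 1.988×10³⁰ = 1.327×10²⁰ m³/s².
r₁ = 1.266×10⁸ km = 1.266×10¹¹ m.
r₂ = 4.052×10⁹ km = 4.052×10¹² m.
Transfer ellipse a_t = (r₁ + r₂)/2 = 2.089×10¹² m.
At r₁: circular v_c1 = √(μ/r₁) = 32370 m/s; transfer-perihelion v_p = √[μ(2/r₁ − 1/a_t)] = 45080 m/s.
At r₂: circular v_c2 = √(μ/r₂) = 5722 m/s; transfer-aphelion v_a = √[μ(2/r₂ − 1/a_t)] = 1409 m/s.
Δv₂ = v_c2 − v_a = 4314 m/s.
= 4.314 km/s.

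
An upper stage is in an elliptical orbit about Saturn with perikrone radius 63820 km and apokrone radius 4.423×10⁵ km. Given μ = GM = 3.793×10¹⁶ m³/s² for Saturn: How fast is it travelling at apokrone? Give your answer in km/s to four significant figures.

v ≈ 4.650 km/s

Semi-major axis a = (r_p + r_a)/2 = 2.5306×10⁵ km = 2.531×10⁸ m.
Vis-viva: v² = μ(2/r − 1/a) = 3.793×10¹⁶ × (4.522×10⁻⁹ − 3.952×10⁻⁹) = 2.163×10⁷ m²/s².
v = 4650 m/s = 4.650 km/s.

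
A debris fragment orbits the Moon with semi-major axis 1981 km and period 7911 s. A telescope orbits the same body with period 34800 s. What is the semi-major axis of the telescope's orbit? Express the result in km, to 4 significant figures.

a₂ ≈ 5318 km

Kepler's third law: a³ ∝ T², so a₂ = a₁ (T₂/T₁)^(2/3).
T₂/T₁ = 4.399, (T₂/T₁)^(2/3) = 2.685.
a₂ = 1981 × 2.685 = 5318 km.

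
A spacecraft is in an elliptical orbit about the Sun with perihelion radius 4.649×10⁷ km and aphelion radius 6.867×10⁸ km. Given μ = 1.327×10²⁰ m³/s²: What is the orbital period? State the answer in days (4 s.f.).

T ≈ 1401 days

Semi-major axis a = (r_p + r_a)/2 = (4.6490×10⁷ + 6.8670×10⁸)/2 = 3.6660×10⁸ km = 3.666×10¹¹ m.
By Kepler's third law T = 2π√(a³/μ) = 2π × 1.927×10⁷ = 1.211×10⁸ s.
= 1401 days.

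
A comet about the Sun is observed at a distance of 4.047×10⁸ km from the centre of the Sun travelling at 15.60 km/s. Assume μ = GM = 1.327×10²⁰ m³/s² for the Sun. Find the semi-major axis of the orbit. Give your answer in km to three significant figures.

a ≈ 3.22×10⁸ km

r = 4.047×10¹¹ m.
Specific orbital energy ε = v²/2 − μ/r = (15600)²/2 − 1.327×10²⁰/4.047×10¹¹ = -2.062×10⁸ J/kg.
Since ε = −μ/(2a), a = −μ/(2ε) = 3.217×10¹¹ m = 3.2175×10⁸ km.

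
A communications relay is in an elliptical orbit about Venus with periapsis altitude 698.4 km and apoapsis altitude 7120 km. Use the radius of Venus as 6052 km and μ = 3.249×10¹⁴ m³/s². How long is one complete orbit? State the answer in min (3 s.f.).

T ≈ 183 min

r_p = 6052 + 698.4 = 6750.4 km = 6.7504×10⁶ m.
r_a = 6052 + 7120 = 13172 km = 1.3172×10⁷ m.
Semi-major axis a = (r_p + r_a)/2 = (6750.4 + 13172)/2 = 9961.2 km = 9.961×10⁶ m.
By Kepler's third law T = 2π√(a³/μ) = 2π × 1.744×10³ = 1.096×10⁴ s.
= 182.7 min.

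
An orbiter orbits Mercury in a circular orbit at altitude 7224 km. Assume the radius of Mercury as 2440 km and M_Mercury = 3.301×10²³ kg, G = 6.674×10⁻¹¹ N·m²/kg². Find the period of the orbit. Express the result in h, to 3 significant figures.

μ = GM = 6.674×10⁻¹¹ × 3.301×10²³ = 2.203×10¹³ m³/s².
r = 2440 + 7224 = 9664.0 km = 9.6640×10⁶ m.
Kepler's third law: T = 2π√(r³/μ) = 2π√((9.664×10⁶)³ / 2.203×10¹³).
r³/μ = 4.097×10⁷ s², so T = 2π × 6.401×10³ = 4.022×10⁴ s.
Converting: 4.022×10⁴ s ÷ 3600 = 11.17 h.

T ≈ 11.2 h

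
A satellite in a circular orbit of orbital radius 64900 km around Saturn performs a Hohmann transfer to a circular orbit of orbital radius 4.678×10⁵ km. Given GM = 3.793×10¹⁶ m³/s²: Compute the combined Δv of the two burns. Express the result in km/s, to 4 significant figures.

r₁ = 64900 km = 6.490×10⁷ m.
r₂ = 4.678×10⁵ km = 4.678×10⁸ m.
Transfer ellipse a_t = (r₁ + r₂)/2 = 2.664×10⁸ m.
At r₁: circular v_c1 = √(μ/r₁) = 24180 m/s; transfer-perikrone v_p = √[μ(2/r₁ − 1/a_t)] = 32040 m/s.
Δv₁ = v_p − v_c1 = 7863 m/s.
At r₂: circular v_c2 = √(μ/r₂) = 9005 m/s; transfer-apokrone v_a = √[μ(2/r₂ − 1/a_t)] = 4445 m/s.
Δv₂ = v_c2 − v_a = 4560 m/s.
Total Δv = Δv₁ + Δv₂ = 12420 m/s = 12.42 km/s.

Δv_total ≈ 12.42 km/s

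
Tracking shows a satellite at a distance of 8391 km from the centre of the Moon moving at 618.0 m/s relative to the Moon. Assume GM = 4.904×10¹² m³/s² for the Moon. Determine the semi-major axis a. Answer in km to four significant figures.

a ≈ 6232 km

r = 8.391×10⁶ m.
Specific orbital energy ε = v²/2 − μ/r = (618.0)²/2 − 4.904×10¹²/8.391×10⁶ = -3.935×10⁵ J/kg.
Since ε = −μ/(2a), a = −μ/(2ε) = 6.232×10⁶ m = 6231.7 km.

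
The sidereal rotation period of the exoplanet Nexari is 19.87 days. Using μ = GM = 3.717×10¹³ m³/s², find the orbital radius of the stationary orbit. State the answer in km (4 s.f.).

r_sync ≈ 1.405×10⁵ km

T = 19.87 days = 1.717×10⁶ s.
A synchronous orbit has period T, so by Kepler's third law a = (μT²/4π²)^(1/3).
μT²/4π² = 3.717×10¹³ × (1.717×10⁶)² / 39.48 = 2.775×10²⁴ m³.
a = 1.405×10⁸ m = 1.4052×10⁵ km.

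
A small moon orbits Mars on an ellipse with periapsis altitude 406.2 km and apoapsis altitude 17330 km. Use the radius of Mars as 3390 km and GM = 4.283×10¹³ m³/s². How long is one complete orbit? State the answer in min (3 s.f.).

r_p = 3390 + 406.2 = 3796.2 km = 3.7962×10⁶ m.
r_a = 3390 + 17330 = 20720 km = 2.0720×10⁷ m.
Semi-major axis a = (r_p + r_a)/2 = (3796.2 + 20720)/2 = 12258 km = 1.226×10⁷ m.
By Kepler's third law T = 2π√(a³/μ) = 2π × 6.558×10³ = 4.120×10⁴ s.
= 686.7 min.

T ≈ 687 min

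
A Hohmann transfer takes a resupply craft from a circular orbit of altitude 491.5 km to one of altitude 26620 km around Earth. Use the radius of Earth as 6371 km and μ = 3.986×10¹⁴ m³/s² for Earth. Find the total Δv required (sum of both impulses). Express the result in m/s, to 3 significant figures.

Δv_total ≈ 3620 m/s

r₁ = 6371 + 491.5 = 6862.5 km = 6.8625×10⁶ m.
r₂ = 6371 + 26620 = 32991 km = 3.2991×10⁷ m.
Transfer ellipse a_t = (r₁ + r₂)/2 = 1.993×10⁷ m.
At r₁: circular v_c1 = √(μ/r₁) = 7621 m/s; transfer-perigee v_p = √[μ(2/r₁ − 1/a_t)] = 9806 m/s.
Δv₁ = v_p − v_c1 = 2185 m/s.
At r₂: circular v_c2 = √(μ/r₂) = 3476 m/s; transfer-apogee v_a = √[μ(2/r₂ − 1/a_t)] = 2040 m/s.
Δv₂ = v_c2 − v_a = 1436 m/s.
Total Δv = Δv₁ + Δv₂ = 3621 m/s.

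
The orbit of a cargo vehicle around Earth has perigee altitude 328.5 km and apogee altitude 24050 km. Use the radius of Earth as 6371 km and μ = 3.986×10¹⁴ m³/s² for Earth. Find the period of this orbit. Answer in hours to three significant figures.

T ≈ 6.99 hours

r_p = 6371 + 328.5 = 6699.5 km = 6.6995×10⁶ m.
r_a = 6371 + 24050 = 30421 km = 3.0421×10⁷ m.
Semi-major axis a = (r_p + r_a)/2 = (6699.5 + 30421)/2 = 18560 km = 1.856×10⁷ m.
By Kepler's third law T = 2π√(a³/μ) = 2π × 4.005×10³ = 2.516×10⁴ s.
= 6.990 hours.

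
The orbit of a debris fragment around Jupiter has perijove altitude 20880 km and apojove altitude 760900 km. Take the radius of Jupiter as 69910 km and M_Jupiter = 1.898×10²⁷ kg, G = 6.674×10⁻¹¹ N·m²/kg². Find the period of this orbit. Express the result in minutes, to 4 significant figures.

μ = GM = 6.674×10⁻¹¹ × 1.898×10²⁷ = 1.267×10¹⁷ m³/s².
r_p = 69910 + 20880 = 90790 km = 9.0790×10⁷ m.
r_a = 69910 + 760900 = 830810 km = 8.3081×10⁸ m.
Semi-major axis a = (r_p + r_a)/2 = (90790 + 8.3081×10⁵)/2 = 4.6080×10⁵ km = 4.608×10⁸ m.
By Kepler's third law T = 2π√(a³/μ) = 2π × 2.779×10⁴ = 1.746×10⁵ s.
= 2910 minutes.

T ≈ 2910 minutes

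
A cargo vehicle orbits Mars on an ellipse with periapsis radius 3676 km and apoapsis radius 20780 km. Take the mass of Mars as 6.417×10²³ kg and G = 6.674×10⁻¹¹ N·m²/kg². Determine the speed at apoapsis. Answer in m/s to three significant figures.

μ = GM = 6.674×10⁻¹¹ × 6.417×10²³ = 4.283×10¹³ m³/s².
Semi-major axis a = (r_p + r_a)/2 = 12228 km = 1.223×10⁷ m.
Vis-viva: v² = μ(2/r − 1/a) = 4.283×10¹³ × (9.625×10⁻⁸ − 8.178×10⁻⁸) = 6.196×10⁵ m²/s².
v = 787.1 m/s.

v ≈ 787 m/s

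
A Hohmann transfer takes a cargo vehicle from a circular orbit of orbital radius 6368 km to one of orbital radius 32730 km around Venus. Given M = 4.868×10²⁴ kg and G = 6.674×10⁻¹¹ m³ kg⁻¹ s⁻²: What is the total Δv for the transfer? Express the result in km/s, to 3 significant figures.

Δv_total ≈ 3.45 km/s

μ = GM = 6.674×10⁻¹¹ × 4.868×10²⁴ = 3.249×10¹⁴ m³/s².
r₁ = 6368 km = 6.368×10⁶ m.
r₂ = 32730 km = 3.273×10⁷ m.
Transfer ellipse a_t = (r₁ + r₂)/2 = 1.955×10⁷ m.
At r₁: circular v_c1 = √(μ/r₁) = 7143 m/s; transfer-periapsis v_p = √[μ(2/r₁ − 1/a_t)] = 9242 m/s.
Δv₁ = v_p − v_c1 = 2099 m/s.
At r₂: circular v_c2 = √(μ/r₂) = 3151 m/s; transfer-apoapsis v_a = √[μ(2/r₂ − 1/a_t)] = 1798 m/s.
Δv₂ = v_c2 − v_a = 1352 m/s.
Total Δv = Δv₁ + Δv₂ = 3452 m/s = 3.452 km/s.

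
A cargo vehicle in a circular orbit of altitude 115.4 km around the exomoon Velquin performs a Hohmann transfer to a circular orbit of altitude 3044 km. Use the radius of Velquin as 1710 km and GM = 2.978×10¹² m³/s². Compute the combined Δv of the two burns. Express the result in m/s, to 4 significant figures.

Δv_total ≈ 460.1 m/s

r₁ = 1710 + 115.4 = 1825.4 km = 1.8254×10⁶ m.
r₂ = 1710 + 3044 = 4754.0 km = 4.7540×10⁶ m.
Transfer ellipse a_t = (r₁ + r₂)/2 = 3.290×10⁶ m.
At r₁: circular v_c1 = √(μ/r₁) = 1277 m/s; transfer-periapsis v_p = √[μ(2/r₁ − 1/a_t)] = 1535 m/s.
Δv₁ = v_p − v_c1 = 258.2 m/s.
At r₂: circular v_c2 = √(μ/r₂) = 791.5 m/s; transfer-apoapsis v_a = √[μ(2/r₂ − 1/a_t)] = 589.6 m/s.
Δv₂ = v_c2 − v_a = 201.9 m/s.
Total Δv = Δv₁ + Δv₂ = 460.1 m/s.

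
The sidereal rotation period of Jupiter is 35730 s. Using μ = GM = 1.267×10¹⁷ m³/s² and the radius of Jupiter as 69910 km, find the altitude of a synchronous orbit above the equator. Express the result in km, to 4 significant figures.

h_sync ≈ 90110 km

A synchronous orbit has period T, so by Kepler's third law a = (μT²/4π²)^(1/3).
μT²/4π² = 1.267×10¹⁷ × (3.573×10⁴)² / 39.48 = 4.097×10²⁴ m³.
a = 1.600×10⁸ m = 1.6002×10⁵ km.
Altitude h = a − R = 1.6002×10⁵ − 69910 = 90105 km.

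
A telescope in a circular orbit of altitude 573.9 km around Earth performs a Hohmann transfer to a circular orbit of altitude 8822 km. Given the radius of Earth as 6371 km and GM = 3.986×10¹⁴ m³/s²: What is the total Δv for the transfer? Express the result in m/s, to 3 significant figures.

r₁ = 6371 + 573.9 = 6944.9 km = 6.9449×10⁶ m.
r₂ = 6371 + 8822 = 15193 km = 1.5193×10⁷ m.
Transfer ellipse a_t = (r₁ + r₂)/2 = 1.107×10⁷ m.
At r₁: circular v_c1 = √(μ/r₁) = 7576 m/s; transfer-perigee v_p = √[μ(2/r₁ − 1/a_t)] = 8876 m/s.
Δv₁ = v_p − v_c1 = 1300 m/s.
At r₂: circular v_c2 = √(μ/r₂) = 5122 m/s; transfer-apogee v_a = √[μ(2/r₂ − 1/a_t)] = 4057 m/s.
Δv₂ = v_c2 − v_a = 1065 m/s.
Total Δv = Δv₁ + Δv₂ = 2365 m/s.

Δv_total ≈ 2360 m/s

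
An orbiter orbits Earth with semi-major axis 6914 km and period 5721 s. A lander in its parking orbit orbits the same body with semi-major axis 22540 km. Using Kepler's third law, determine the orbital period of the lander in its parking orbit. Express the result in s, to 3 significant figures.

Kepler's third law: T² ∝ a³, so T₂ = T₁ (a₂/a₁)^(3/2).
a₂/a₁ = 3.260, (a₂/a₁)^(3/2) = 5.886.
T₂ = 5721 × 5.886 = 33680 s.

T₂ ≈ 33700 s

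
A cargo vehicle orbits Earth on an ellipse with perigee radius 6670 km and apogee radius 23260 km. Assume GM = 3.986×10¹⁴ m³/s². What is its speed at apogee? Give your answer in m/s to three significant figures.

Semi-major axis a = (r_p + r_a)/2 = 14965 km = 1.496×10⁷ m.
Vis-viva: v² = μ(2/r − 1/a) = 3.986×10¹⁴ × (8.598×10⁻⁸ − 6.682×10⁻⁸) = 7.638×10⁶ m²/s².
v = 2764 m/s.

v ≈ 2760 m/s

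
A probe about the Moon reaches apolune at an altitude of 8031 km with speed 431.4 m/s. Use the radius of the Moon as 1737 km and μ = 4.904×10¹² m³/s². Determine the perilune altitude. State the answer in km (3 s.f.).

r_a = 1737 + 8031 = 9768.0 km = 9.768×10⁶ m.
Specific energy ε = v²/2 − μ/r = -4.090×10⁵ J/kg, so a = −μ/(2ε) = 5.995×10⁶ m.
The apsides satisfy r_p + r_a = 2a, so the perilune radius is 2a − r_a = 2.222×10⁶ m = 2222.4 km.
Perilune altitude = 2222.4 − 1737 = 485.38 km.

perilune altitude ≈ 485 km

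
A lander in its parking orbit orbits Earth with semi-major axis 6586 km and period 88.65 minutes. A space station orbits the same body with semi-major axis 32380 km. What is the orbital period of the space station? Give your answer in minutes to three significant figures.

T₂ ≈ 966 minutes

Kepler's third law: T² ∝ a³, so T₂ = T₁ (a₂/a₁)^(3/2).
a₂/a₁ = 4.916, (a₂/a₁)^(3/2) = 10.90.
T₂ = 88.65 × 10.90 = 966.4 minutes.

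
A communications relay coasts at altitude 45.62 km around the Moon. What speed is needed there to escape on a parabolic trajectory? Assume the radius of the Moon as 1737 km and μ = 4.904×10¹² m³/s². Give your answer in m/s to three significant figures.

v_esc ≈ 2350 m/s

r = 1737 + 45.62 = 1782.6 km = 1.7826×10⁶ m.
Escape speed v_esc = √(2μ/r) = √(2 × 4.904×10¹² / 1.783×10⁶) = √(5.502×10⁶) = 2346 m/s.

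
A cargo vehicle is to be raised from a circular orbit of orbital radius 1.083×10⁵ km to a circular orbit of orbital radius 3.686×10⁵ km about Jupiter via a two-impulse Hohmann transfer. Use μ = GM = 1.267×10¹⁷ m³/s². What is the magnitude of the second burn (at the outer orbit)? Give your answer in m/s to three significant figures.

r₁ = 1.083×10⁵ km = 1.083×10⁸ m.
r₂ = 3.686×10⁵ km = 3.686×10⁸ m.
Transfer ellipse a_t = (r₁ + r₂)/2 = 2.384×10⁸ m.
At r₁: circular v_c1 = √(μ/r₁) = 34200 m/s; transfer-perijove v_p = √[μ(2/r₁ − 1/a_t)] = 42530 m/s.
At r₂: circular v_c2 = √(μ/r₂) = 18540 m/s; transfer-apojove v_a = √[μ(2/r₂ − 1/a_t)] = 12490 m/s.
Δv₂ = v_c2 − v_a = 6045 m/s.

Δv ≈ 6050 m/s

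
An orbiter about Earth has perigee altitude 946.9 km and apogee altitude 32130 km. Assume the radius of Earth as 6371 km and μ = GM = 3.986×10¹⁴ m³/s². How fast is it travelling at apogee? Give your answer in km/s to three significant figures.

v ≈ 1.82 km/s

r_p = 6371 + 946.9 = 7317.9 km = 7.3179×10⁶ m.
r_a = 6371 + 32130 = 38501 km = 3.8501×10⁷ m.
Semi-major axis a = (r_p + r_a)/2 = 22909 km = 2.291×10⁷ m.
Vis-viva: v² = μ(2/r − 1/a) = 3.986×10¹⁴ × (5.195×10⁻⁸ − 4.365×10⁻⁸) = 3.307×10⁶ m²/s².
v = 1819 m/s = 1.819 km/s.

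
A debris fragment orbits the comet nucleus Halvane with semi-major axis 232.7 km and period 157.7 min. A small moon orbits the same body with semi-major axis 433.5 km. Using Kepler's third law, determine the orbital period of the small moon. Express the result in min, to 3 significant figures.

T₂ ≈ 401 min

Kepler's third law: T² ∝ a³, so T₂ = T₁ (a₂/a₁)^(3/2).
a₂/a₁ = 1.863, (a₂/a₁)^(3/2) = 2.543.
T₂ = 157.7 × 2.543 = 401.0 min.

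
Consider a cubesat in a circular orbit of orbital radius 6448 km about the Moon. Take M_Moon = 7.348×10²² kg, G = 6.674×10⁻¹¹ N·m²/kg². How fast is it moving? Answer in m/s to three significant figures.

μ = GM = 6.674×10⁻¹¹ × 7.348×10²² = 4.904×10¹² m³/s².
r = 6448 km = 6.448×10⁶ m.
For a circular orbit v = √(μ/r) = √(4.904×10¹² / 6.448×10⁶) = √(7.606×10⁵) = 872.1 m/s.

v ≈ 872 m/s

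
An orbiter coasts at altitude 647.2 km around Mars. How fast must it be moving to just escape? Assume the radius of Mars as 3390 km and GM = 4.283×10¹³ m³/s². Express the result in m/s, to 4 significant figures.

v_esc ≈ 4606 m/s

r = 3390 + 647.2 = 4037.2 km = 4.0372×10⁶ m.
Escape speed v_esc = √(2μ/r) = √(2 × 4.283×10¹³ / 4.037×10⁶) = √(2.122×10⁷) = 4606 m/s.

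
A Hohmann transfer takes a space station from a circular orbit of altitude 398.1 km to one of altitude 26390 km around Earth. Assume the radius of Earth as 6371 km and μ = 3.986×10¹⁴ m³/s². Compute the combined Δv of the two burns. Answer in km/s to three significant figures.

r₁ = 6371 + 398.1 = 6769.1 km = 6.7691×10⁶ m.
r₂ = 6371 + 26390 = 32761 km = 3.2761×10⁷ m.
Transfer ellipse a_t = (r₁ + r₂)/2 = 1.977×10⁷ m.
At r₁: circular v_c1 = √(μ/r₁) = 7674 m/s; transfer-perigee v_p = √[μ(2/r₁ − 1/a_t)] = 9879 m/s.
Δv₁ = v_p − v_c1 = 2206 m/s.
At r₂: circular v_c2 = √(μ/r₂) = 3488 m/s; transfer-apogee v_a = √[μ(2/r₂ − 1/a_t)] = 2041 m/s.
Δv₂ = v_c2 − v_a = 1447 m/s.
Total Δv = Δv₁ + Δv₂ = 3653 m/s = 3.653 km/s.

Δv_total ≈ 3.65 km/s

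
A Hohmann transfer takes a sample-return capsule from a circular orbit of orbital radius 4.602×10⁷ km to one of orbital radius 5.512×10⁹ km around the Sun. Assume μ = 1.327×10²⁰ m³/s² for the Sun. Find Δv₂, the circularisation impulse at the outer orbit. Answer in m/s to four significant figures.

r₁ = 4.602×10⁷ km = 4.602×10¹⁰ m.
r₂ = 5.512×10⁹ km = 5.512×10¹² m.
Transfer ellipse a_t = (r₁ + r₂)/2 = 2.779×10¹² m.
At r₁: circular v_c1 = √(μ/r₁) = 53700 m/s; transfer-perihelion v_p = √[μ(2/r₁ − 1/a_t)] = 75630 m/s.
At r₂: circular v_c2 = √(μ/r₂) = 4907 m/s; transfer-aphelion v_a = √[μ(2/r₂ − 1/a_t)] = 631.4 m/s.
Δv₂ = v_c2 − v_a = 4275 m/s.

Δv ≈ 4275 m/s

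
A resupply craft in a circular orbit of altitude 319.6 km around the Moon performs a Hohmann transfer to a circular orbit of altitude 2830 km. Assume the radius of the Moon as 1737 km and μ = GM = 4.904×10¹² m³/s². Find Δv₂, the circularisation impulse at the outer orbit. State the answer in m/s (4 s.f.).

r₁ = 1737 + 319.6 = 2056.6 km = 2.0566×10⁶ m.
r₂ = 1737 + 2830 = 4567.0 km = 4.5670×10⁶ m.
Transfer ellipse a_t = (r₁ + r₂)/2 = 3.312×10⁶ m.
At r₁: circular v_c1 = √(μ/r₁) = 1544 m/s; transfer-perilune v_p = √[μ(2/r₁ − 1/a_t)] = 1813 m/s.
At r₂: circular v_c2 = √(μ/r₂) = 1036 m/s; transfer-apolune v_a = √[μ(2/r₂ − 1/a_t)] = 816.6 m/s.
Δv₂ = v_c2 − v_a = 219.7 m/s.

Δv ≈ 219.7 m/s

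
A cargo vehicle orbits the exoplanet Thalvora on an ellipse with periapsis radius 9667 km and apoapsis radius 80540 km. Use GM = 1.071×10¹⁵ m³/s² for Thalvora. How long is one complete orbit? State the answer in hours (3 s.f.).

T ≈ 16.2 hours

Semi-major axis a = (r_p + r_a)/2 = (9667.0 + 80540)/2 = 45104 km = 4.510×10⁷ m.
By Kepler's third law T = 2π√(a³/μ) = 2π × 9.256×10³ = 5.816×10⁴ s.
= 16.15 hours.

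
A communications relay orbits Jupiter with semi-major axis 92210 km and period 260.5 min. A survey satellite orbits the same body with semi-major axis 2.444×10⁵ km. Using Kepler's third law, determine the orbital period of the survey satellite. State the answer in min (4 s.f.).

T₂ ≈ 1124 min

Kepler's third law: T² ∝ a³, so T₂ = T₁ (a₂/a₁)^(3/2).
a₂/a₁ = 2.650, (a₂/a₁)^(3/2) = 4.315.
T₂ = 260.5 × 4.315 = 1124 min.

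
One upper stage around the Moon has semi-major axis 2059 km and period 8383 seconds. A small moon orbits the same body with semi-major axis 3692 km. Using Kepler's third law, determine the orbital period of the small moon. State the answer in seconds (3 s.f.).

Kepler's third law: T² ∝ a³, so T₂ = T₁ (a₂/a₁)^(3/2).
a₂/a₁ = 1.793, (a₂/a₁)^(3/2) = 2.401.
T₂ = 8383 × 2.401 = 20130 seconds.

T₂ ≈ 20100 seconds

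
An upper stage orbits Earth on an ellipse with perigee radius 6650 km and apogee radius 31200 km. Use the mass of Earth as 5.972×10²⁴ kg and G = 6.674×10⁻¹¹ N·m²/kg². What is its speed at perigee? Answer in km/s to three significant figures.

μ = GM = 6.674×10⁻¹¹ × 5.972×10²⁴ = 3.986×10¹⁴ m³/s².
Semi-major axis a = (r_p + r_a)/2 = 18925 km = 1.892×10⁷ m.
Vis-viva: v² = μ(2/r − 1/a) = 3.986×10¹⁴ × (3.008×10⁻⁷ − 5.284×10⁻⁸) = 9.881×10⁷ m²/s².
v = 9940 m/s = 9.940 km/s.

v ≈ 9.94 km/s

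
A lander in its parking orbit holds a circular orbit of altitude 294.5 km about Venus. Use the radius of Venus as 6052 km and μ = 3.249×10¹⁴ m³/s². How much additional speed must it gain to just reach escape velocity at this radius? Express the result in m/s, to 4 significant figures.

r = 6052 + 294.5 = 6346.5 km = 6.3465×10⁶ m.
Circular speed v_c = √(μ/r) = 7155 m/s.
Escape speed v_esc = √(2μ/r) = √2 × v_c = 10120 m/s.
Δv = v_esc − v_c = 2964 m/s.

Δv ≈ 2964 m/s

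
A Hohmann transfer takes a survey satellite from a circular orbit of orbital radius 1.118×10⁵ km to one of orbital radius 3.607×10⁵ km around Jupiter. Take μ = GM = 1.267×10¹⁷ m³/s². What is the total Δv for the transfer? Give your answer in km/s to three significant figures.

r₁ = 1.118×10⁵ km = 1.118×10⁸ m.
r₂ = 3.607×10⁵ km = 3.607×10⁸ m.
Transfer ellipse a_t = (r₁ + r₂)/2 = 2.362×10⁸ m.
At r₁: circular v_c1 = √(μ/r₁) = 33660 m/s; transfer-perijove v_p = √[μ(2/r₁ − 1/a_t)] = 41600 m/s.
Δv₁ = v_p − v_c1 = 7932 m/s.
At r₂: circular v_c2 = √(μ/r₂) = 18740 m/s; transfer-apojove v_a = √[μ(2/r₂ − 1/a_t)] = 12890 m/s.
Δv₂ = v_c2 − v_a = 5849 m/s.
Total Δv = Δv₁ + Δv₂ = 13780 m/s = 13.78 km/s.

Δv_total ≈ 13.8 km/s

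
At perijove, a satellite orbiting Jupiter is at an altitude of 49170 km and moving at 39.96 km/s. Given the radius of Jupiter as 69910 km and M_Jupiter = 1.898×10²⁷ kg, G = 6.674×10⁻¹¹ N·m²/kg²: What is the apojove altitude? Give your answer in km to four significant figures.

μ = GM = 6.674×10⁻¹¹ × 1.898×10²⁷ = 1.267×10¹⁷ m³/s².
r_p = 69910 + 49170 = 1.1908×10⁵ km = 1.191×10⁸ m.
Specific energy ε = v²/2 − μ/r = -2.654×10⁸ J/kg, so a = −μ/(2ε) = 2.387×10⁸ m.
The apsides satisfy r_p + r_a = 2a, so the apojove radius is 2a − r_p = 3.583×10⁸ m = 3.5828×10⁵ km.
Apojove altitude = 3.5828×10⁵ − 69910 = 2.8837×10⁵ km.

apojove altitude ≈ 2.884×10⁵ km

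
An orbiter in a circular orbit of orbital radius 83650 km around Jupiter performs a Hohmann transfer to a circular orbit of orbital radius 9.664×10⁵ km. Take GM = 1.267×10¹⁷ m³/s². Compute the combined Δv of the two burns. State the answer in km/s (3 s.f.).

r₁ = 83650 km = 8.365×10⁷ m.
r₂ = 9.664×10⁵ km = 9.664×10⁸ m.
Transfer ellipse a_t = (r₁ + r₂)/2 = 5.250×10⁸ m.
At r₁: circular v_c1 = √(μ/r₁) = 38920 m/s; transfer-perijove v_p = √[μ(2/r₁ − 1/a_t)] = 52800 m/s.
Δv₁ = v_p − v_c1 = 13880 m/s.
At r₂: circular v_c2 = √(μ/r₂) = 11450 m/s; transfer-apojove v_a = √[μ(2/r₂ − 1/a_t)] = 4570 m/s.
Δv₂ = v_c2 − v_a = 6880 m/s.
Total Δv = Δv₁ + Δv₂ = 20760 m/s = 20.76 km/s.

Δv_total ≈ 20.8 km/s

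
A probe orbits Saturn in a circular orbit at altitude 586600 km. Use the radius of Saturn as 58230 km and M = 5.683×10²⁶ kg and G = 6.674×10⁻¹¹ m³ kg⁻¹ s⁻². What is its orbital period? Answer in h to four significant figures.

μ = GM = 6.674×10⁻¹¹ × 5.683×10²⁶ = 3.793×10¹⁶ m³/s².
r = 58230 + 586600 = 644830 km = 6.4483×10⁸ m.
Kepler's third law: T = 2π√(r³/μ) = 2π√((6.448×10⁸)³ / 3.793×10¹⁶).
r³/μ = 7.069×10⁹ s², so T = 2π × 8.408×10⁴ = 5.283×10⁵ s.
Converting: 5.283×10⁵ s ÷ 3600 = 146.7 h.

T ≈ 146.7 h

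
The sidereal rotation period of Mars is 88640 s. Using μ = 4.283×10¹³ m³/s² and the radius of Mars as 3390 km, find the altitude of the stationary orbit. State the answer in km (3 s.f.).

A synchronous orbit has period T, so by Kepler's third law a = (μT²/4π²)^(1/3).
μT²/4π² = 4.283×10¹³ × (8.864×10⁴)² / 39.48 = 8.524×10²¹ m³.
a = 2.043×10⁷ m = 20428 km.
Altitude h = a − R = 20428 − 3390 = 17038 km.

h_sync ≈ 17000 km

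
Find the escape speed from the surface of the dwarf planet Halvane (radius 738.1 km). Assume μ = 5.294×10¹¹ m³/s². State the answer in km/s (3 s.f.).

v_esc ≈ 1.20 km/s

r = R = 7.381×10⁵ m.
Escape speed v_esc = √(2μ/r) = √(2 × 5.294×10¹¹ / 7.381×10⁵) = √(1.434×10⁶) = 1198 m/s.
= 1.198 km/s.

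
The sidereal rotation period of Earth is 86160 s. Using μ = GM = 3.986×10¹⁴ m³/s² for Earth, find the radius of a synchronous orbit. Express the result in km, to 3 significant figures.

r_sync ≈ 42200 km

A synchronous orbit has period T, so by Kepler's third law a = (μT²/4π²)^(1/3).
μT²/4π² = 3.986×10¹⁴ × (8.616×10⁴)² / 39.48 = 7.495×10²² m³.
a = 4.216×10⁷ m = 42163 km.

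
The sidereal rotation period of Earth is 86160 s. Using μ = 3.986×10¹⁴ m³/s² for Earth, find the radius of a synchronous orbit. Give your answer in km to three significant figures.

r_sync ≈ 42200 km

A synchronous orbit has period T, so by Kepler's third law a = (μT²/4π²)^(1/3).
μT²/4π² = 3.986×10¹⁴ × (8.616×10⁴)² / 39.48 = 7.495×10²² m³.
a = 4.216×10⁷ m = 42163 km.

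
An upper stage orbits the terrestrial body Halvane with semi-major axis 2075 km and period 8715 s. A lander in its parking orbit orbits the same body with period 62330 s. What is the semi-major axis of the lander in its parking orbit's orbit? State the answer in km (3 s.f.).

Kepler's third law: a³ ∝ T², so a₂ = a₁ (T₂/T₁)^(2/3).
T₂/T₁ = 7.152, (T₂/T₁)^(2/3) = 3.712.
a₂ = 2075 × 3.712 = 7703 km.

a₂ ≈ 7700 km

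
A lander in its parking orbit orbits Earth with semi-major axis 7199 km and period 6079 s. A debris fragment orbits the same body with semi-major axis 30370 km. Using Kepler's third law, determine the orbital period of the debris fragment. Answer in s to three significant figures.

Kepler's third law: T² ∝ a³, so T₂ = T₁ (a₂/a₁)^(3/2).
a₂/a₁ = 4.219, (a₂/a₁)^(3/2) = 8.665.
T₂ = 6079 × 8.665 = 52670 s.

T₂ ≈ 52700 s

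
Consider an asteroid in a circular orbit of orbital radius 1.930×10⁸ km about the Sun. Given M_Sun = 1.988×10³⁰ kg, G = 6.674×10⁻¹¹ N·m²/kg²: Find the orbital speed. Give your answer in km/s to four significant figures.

v ≈ 26.22 km/s

μ = GM = 6.674×10⁻¹¹ × 1.988×10³⁰ = 1.327×10²⁰ m³/s².
r = 1.930×10⁸ km = 1.930×10¹¹ m.
For a circular orbit v = √(μ/r) = √(1.327×10²⁰ / 1.930×10¹¹) = √(6.875×10⁸) = 26220 m/s.
That is 26.22 km/s.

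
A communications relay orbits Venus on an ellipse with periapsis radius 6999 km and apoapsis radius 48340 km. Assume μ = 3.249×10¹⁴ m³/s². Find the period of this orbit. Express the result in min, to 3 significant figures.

T ≈ 846 min

Semi-major axis a = (r_p + r_a)/2 = (6999.0 + 48340)/2 = 27670 km = 2.767×10⁷ m.
By Kepler's third law T = 2π√(a³/μ) = 2π × 8.075×10³ = 5.073×10⁴ s.
= 845.6 min.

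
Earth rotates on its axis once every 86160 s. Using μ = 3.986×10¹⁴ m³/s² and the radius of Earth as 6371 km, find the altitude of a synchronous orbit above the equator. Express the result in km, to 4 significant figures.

h_sync ≈ 35790 km

A synchronous orbit has period T, so by Kepler's third law a = (μT²/4π²)^(1/3).
μT²/4π² = 3.986×10¹⁴ × (8.616×10⁴)² / 39.48 = 7.495×10²² m³.
a = 4.216×10⁷ m = 42163 km.
Altitude h = a − R = 42163 − 6371 = 35792 km.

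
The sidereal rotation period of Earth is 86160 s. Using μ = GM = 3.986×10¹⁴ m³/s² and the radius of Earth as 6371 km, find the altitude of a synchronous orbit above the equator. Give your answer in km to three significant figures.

A synchronous orbit has period T, so by Kepler's third law a = (μT²/4π²)^(1/3).
μT²/4π² = 3.986×10¹⁴ × (8.616×10⁴)² / 39.48 = 7.495×10²² m³.
a = 4.216×10⁷ m = 42163 km.
Altitude h = a − R = 42163 − 6371 = 35792 km.

h_sync ≈ 35800 km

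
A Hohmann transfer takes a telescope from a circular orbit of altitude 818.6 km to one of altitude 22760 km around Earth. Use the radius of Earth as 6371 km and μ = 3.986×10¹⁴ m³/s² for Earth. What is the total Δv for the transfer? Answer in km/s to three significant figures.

Δv_total ≈ 3.36 km/s

r₁ = 6371 + 818.6 = 7189.6 km = 7.1896×10⁶ m.
r₂ = 6371 + 22760 = 29131 km = 2.9131×10⁷ m.
Transfer ellipse a_t = (r₁ + r₂)/2 = 1.816×10⁷ m.
At r₁: circular v_c1 = √(μ/r₁) = 7446 m/s; transfer-perigee v_p = √[μ(2/r₁ − 1/a_t)] = 9430 m/s.
Δv₁ = v_p − v_c1 = 1985 m/s.
At r₂: circular v_c2 = √(μ/r₂) = 3699 m/s; transfer-apogee v_a = √[μ(2/r₂ − 1/a_t)] = 2327 m/s.
Δv₂ = v_c2 − v_a = 1372 m/s.
Total Δv = Δv₁ + Δv₂ = 3356 m/s = 3.356 km/s.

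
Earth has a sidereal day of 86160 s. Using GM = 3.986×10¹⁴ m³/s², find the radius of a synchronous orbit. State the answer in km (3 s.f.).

A synchronous orbit has period T, so by Kepler's third law a = (μT²/4π²)^(1/3).
μT²/4π² = 3.986×10¹⁴ × (8.616×10⁴)² / 39.48 = 7.495×10²² m³.
a = 4.216×10⁷ m = 42163 km.

r_sync ≈ 42200 km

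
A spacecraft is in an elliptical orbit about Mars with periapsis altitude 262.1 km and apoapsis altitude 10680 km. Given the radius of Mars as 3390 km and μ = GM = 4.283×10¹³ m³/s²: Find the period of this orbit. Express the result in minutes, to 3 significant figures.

r_p = 3390 + 262.1 = 3652.1 km = 3.6521×10⁶ m.
r_a = 3390 + 10680 = 14070 km = 1.4070×10⁷ m.
Semi-major axis a = (r_p + r_a)/2 = (3652.1 + 14070)/2 = 8861.0 km = 8.861×10⁶ m.
By Kepler's third law T = 2π√(a³/μ) = 2π × 4.030×10³ = 2.532×10⁴ s.
= 422.1 minutes.

T ≈ 422 minutes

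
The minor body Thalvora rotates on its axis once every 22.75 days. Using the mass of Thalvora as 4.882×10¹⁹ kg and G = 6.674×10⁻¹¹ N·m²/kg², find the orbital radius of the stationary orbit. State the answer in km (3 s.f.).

r_sync ≈ 6830 km

μ = GM = 6.674×10⁻¹¹ × 4.882×10¹⁹ = 3.258×10⁹ m³/s².
T = 22.75 days = 1.966×10⁶ s.
A synchronous orbit has period T, so by Kepler's third law a = (μT²/4π²)^(1/3).
μT²/4π² = 3.258×10⁹ × (1.966×10⁶)² / 39.48 = 3.189×10²⁰ m³.
a = 6.832×10⁶ m = 6831.8 km.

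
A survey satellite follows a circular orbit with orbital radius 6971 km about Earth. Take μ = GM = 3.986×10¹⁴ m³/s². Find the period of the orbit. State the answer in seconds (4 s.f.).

T ≈ 5792 seconds

r = 6971 km = 6.971×10⁶ m.
Kepler's third law: T = 2π√(r³/μ) = 2π√((6.971×10⁶)³ / 3.986×10¹⁴).
r³/μ = 8.499×10⁵ s², so T = 2π × 9.219×10² = 5.792×10³ s.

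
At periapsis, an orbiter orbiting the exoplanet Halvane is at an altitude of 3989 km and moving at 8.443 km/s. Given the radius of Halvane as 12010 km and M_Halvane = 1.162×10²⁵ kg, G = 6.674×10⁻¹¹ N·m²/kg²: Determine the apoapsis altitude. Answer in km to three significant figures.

apoapsis altitude ≈ 32400 km

μ = GM = 6.674×10⁻¹¹ × 1.162×10²⁵ = 7.755×10¹⁴ m³/s².
r_p = 12010 + 3989 = 15999 km = 1.600×10⁷ m.
Specific energy ε = v²/2 − μ/r = -1.283×10⁷ J/kg, so a = −μ/(2ε) = 3.022×10⁷ m.
The apsides satisfy r_p + r_a = 2a, so the apoapsis radius is 2a − r_p = 4.444×10⁷ m = 44443 km.
Apoapsis altitude = 44443 − 12010 = 32433 km.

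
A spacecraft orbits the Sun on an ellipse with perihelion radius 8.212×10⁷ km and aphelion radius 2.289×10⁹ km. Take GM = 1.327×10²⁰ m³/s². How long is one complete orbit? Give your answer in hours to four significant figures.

Semi-major axis a = (r_p + r_a)/2 = (8.2120×10⁷ + 2.2890×10⁹)/2 = 1.1856×10⁹ km = 1.186×10¹² m.
By Kepler's third law T = 2π√(a³/μ) = 2π × 1.121×10⁸ = 7.041×10⁸ s.
= 1.956×10⁵ hours.

T ≈ 195600 hours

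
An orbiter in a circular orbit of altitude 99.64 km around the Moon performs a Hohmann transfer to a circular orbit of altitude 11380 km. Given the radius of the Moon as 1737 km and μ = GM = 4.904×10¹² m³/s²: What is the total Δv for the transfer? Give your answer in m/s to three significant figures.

Δv_total ≈ 839 m/s

r₁ = 1737 + 99.64 = 1836.6 km = 1.8366×10⁶ m.
r₂ = 1737 + 11380 = 13117 km = 1.3117×10⁷ m.
Transfer ellipse a_t = (r₁ + r₂)/2 = 7.477×10⁶ m.
At r₁: circular v_c1 = √(μ/r₁) = 1634 m/s; transfer-perilune v_p = √[μ(2/r₁ − 1/a_t)] = 2164 m/s.
Δv₁ = v_p − v_c1 = 530.3 m/s.
At r₂: circular v_c2 = √(μ/r₂) = 611.4 m/s; transfer-apolune v_a = √[μ(2/r₂ − 1/a_t)] = 303.0 m/s.
Δv₂ = v_c2 − v_a = 308.4 m/s.
Total Δv = Δv₁ + Δv₂ = 838.7 m/s.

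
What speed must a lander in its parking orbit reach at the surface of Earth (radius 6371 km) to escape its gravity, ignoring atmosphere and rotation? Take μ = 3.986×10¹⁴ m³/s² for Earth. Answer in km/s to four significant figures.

r = R = 6.371×10⁶ m.
Escape speed v_esc = √(2μ/r) = √(2 × 3.986×10¹⁴ / 6.371×10⁶) = √(1.251×10⁸) = 11190 m/s.
= 11.19 km/s.

v_esc ≈ 11.19 km/s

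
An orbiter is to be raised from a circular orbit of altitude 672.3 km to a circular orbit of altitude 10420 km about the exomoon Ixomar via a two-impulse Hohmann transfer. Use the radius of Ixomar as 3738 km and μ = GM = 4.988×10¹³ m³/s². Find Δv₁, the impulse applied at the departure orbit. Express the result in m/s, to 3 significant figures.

r₁ = 3738 + 672.3 = 4410.3 km = 4.4103×10⁶ m.
r₂ = 3738 + 10420 = 14158 km = 1.4158×10⁷ m.
Transfer ellipse a_t = (r₁ + r₂)/2 = 9.284×10⁶ m.
At r₁: circular v_c1 = √(μ/r₁) = 3363 m/s; transfer-periapsis v_p = √[μ(2/r₁ − 1/a_t)] = 4153 m/s.
Δv₁ = v_p − v_c1 = 790.0 m/s.

Δv ≈ 790 m/s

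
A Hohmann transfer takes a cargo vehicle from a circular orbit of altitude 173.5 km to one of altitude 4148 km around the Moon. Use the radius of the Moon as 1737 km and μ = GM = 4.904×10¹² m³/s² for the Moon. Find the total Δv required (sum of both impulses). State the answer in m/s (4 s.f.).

r₁ = 1737 + 173.5 = 1910.5 km = 1.9105×10⁶ m.
r₂ = 1737 + 4148 = 5885.0 km = 5.8850×10⁶ m.
Transfer ellipse a_t = (r₁ + r₂)/2 = 3.898×10⁶ m.
At r₁: circular v_c1 = √(μ/r₁) = 1602 m/s; transfer-perilune v_p = √[μ(2/r₁ − 1/a_t)] = 1969 m/s.
Δv₁ = v_p − v_c1 = 366.5 m/s.
At r₂: circular v_c2 = √(μ/r₂) = 912.9 m/s; transfer-apolune v_a = √[μ(2/r₂ − 1/a_t)] = 639.1 m/s.
Δv₂ = v_c2 − v_a = 273.8 m/s.
Total Δv = Δv₁ + Δv₂ = 640.3 m/s.

Δv_total ≈ 640.3 m/s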